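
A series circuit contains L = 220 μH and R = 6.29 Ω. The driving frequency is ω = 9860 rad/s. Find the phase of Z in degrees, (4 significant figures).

19.03°

X_L = ωL = 2.169 Ω
Z = 6.290 + j2.169 Ω
|Z| = √(6.290² + 2.169²) = 6.654 Ω
∠Z = arctan(2.169/6.290) = 19.03°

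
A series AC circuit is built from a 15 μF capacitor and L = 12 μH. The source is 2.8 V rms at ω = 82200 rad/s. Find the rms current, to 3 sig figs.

16.0 A

X_L = ωL = 0.986 Ω
X_C = 1/(ωC) = 0.811 Ω
Net reactance X = X_L − X_C = 0.175 Ω
Z = j0.175 Ω
|Z| = √(0² + 0.175²) = 0.175 Ω
I = V/|Z| = 2.8/0.175 = 16.0 A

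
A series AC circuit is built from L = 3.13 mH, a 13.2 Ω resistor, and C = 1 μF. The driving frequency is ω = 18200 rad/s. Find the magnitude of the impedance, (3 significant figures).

X_L = ωL = 57.0 Ω
X_C = 1/(ωC) = 54.9 Ω
Net reactance X = X_L − X_C = 2.02 Ω
Z = 13.2 + j2.02 Ω
|Z| = √(13.2² + 2.02²) = 13.4 Ω

13.4 Ω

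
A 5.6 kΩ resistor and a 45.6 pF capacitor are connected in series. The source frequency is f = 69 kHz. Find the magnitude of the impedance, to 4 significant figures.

ω = 2πf = 433500 rad/s
X_C = 1/(ωC) = 50580 Ω
Z = 5600 − j50580 Ω
|Z| = √(5600² + 50580²) = 50890 Ω

50890 Ω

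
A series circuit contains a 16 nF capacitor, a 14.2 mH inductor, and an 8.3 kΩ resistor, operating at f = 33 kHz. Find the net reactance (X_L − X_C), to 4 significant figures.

2643 Ω

ω = 2πf = 207300 rad/s
X_L = ωL = 2944 Ω
X_C = 1/(ωC) = 301.4 Ω
X = 2944 − 301.4 = 2643 Ω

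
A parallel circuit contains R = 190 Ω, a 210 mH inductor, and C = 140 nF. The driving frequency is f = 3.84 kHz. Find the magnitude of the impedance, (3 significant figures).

163 Ω

ω = 2πf = 24130 rad/s
X_L = ωL = 5070 Ω
X_C = 1/(ωC) = 296 Ω
Parallel: admittances add. Y = 1/R + 1/(jωL) + jωC
Y = (0.00526 + j0.00318) S
|Y| = 0.00615 S → |Z| = 1/|Y| = 163 Ω, ∠Z = −∠Y = -31.1°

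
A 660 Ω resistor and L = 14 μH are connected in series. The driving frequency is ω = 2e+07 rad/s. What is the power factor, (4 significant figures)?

X_L = ωL = 280.0 Ω
Z = 660.0 + j280.0 Ω
|Z| = √(660.0² + 280.0²) = 716.9 Ω
∠Z = arctan(280.0/660.0) = 22.99°
cos φ = cos(22.99°) = 0.9206

0.9206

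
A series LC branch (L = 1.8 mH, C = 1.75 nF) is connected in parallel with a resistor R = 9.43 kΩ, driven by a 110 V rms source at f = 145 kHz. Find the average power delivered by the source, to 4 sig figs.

1.283 W

ω = 2πf = 911100 rad/s
X_L = ωL = 1640 Ω
X_C = 1/(ωC) = 627.2 Ω
Branch 1: Z₁ = R = 9430 Ω
Branch 2 (series LC): Z₂ = j(X_L − X_C) = j1013 Ω
Parallel: Z = Z₁Z₂/(Z₁+Z₂), |Z| = 1007 Ω, ∠Z = 83.87°
I = V/|Z| = 109.2 mA
P = VI cos φ = 110 × 0.1092 × cos(83.87°) = 1.283 W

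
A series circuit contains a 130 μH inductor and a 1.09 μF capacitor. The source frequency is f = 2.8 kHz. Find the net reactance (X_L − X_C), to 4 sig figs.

ω = 2πf = 17590 rad/s
X_L = ωL = 2.287 Ω
X_C = 1/(ωC) = 52.15 Ω
X = 2.287 − 52.15 = -49.86 Ω

-49.86 Ω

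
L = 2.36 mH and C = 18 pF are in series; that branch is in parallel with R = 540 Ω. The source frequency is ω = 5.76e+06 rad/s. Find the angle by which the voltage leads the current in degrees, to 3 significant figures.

7.79°

X_L = ωL = 13600 Ω
X_C = 1/(ωC) = 9650 Ω
Branch 1: Z₁ = R = 540 Ω
Branch 2 (series LC): Z₂ = j(X_L − X_C) = j3950 Ω
Parallel: Z = Z₁Z₂/(Z₁+Z₂), |Z| = 535 Ω, ∠Z = 7.79°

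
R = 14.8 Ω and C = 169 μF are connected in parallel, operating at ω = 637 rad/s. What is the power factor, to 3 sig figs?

0.532

X_C = 1/(ωC) = 9.29 Ω
Parallel: admittances add. Y = 1/R + jωC
Y = (0.0676 + j0.108) S
|Y| = 0.127 S → |Z| = 1/|Y| = 7.87 Ω, ∠Z = −∠Y = -57.9°
cos φ = cos(-57.9°) = 0.532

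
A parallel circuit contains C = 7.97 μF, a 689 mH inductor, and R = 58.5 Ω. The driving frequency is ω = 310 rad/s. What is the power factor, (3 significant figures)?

X_L = ωL = 214 Ω
X_C = 1/(ωC) = 405 Ω
Parallel: admittances add. Y = 1/R + 1/(jωL) + jωC
Y = (0.0171 − j0.00221) S
|Y| = 0.0172 S → |Z| = 1/|Y| = 58.0 Ω, ∠Z = −∠Y = 7.37°
cos φ = cos(7.37°) = 0.992

0.992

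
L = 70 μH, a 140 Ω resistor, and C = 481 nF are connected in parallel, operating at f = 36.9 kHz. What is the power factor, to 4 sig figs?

ω = 2πf = 231800 rad/s
X_L = ωL = 16.23 Ω
X_C = 1/(ωC) = 8.967 Ω
Parallel: admittances add. Y = 1/R + 1/(jωL) + jωC
Y = (0.007143 + j0.04990) S
|Y| = 0.05041 S → |Z| = 1/|Y| = 19.84 Ω, ∠Z = −∠Y = -81.85°
cos φ = cos(-81.85°) = 0.1417

0.1417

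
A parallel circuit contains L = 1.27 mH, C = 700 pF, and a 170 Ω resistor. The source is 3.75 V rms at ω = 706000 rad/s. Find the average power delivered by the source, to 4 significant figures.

X_L = ωL = 896.6 Ω
X_C = 1/(ωC) = 2023 Ω
Parallel: admittances add. Y = 1/R + 1/(jωL) + jωC
Y = (0.005882 − j0.0006211) S
|Y| = 0.005915 S → |Z| = 1/|Y| = 169.1 Ω, ∠Z = −∠Y = 6.027°
I = V/|Z| = 22.18 mA
P = VI cos φ = 3.75 × 0.02218 × cos(6.027°) = 82.72 mW

82.72 mW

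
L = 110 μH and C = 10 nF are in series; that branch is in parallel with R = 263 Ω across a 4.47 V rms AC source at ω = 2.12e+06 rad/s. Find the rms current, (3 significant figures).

29.4 mA

X_L = ωL = 233 Ω
X_C = 1/(ωC) = 47.2 Ω
Branch 1: Z₁ = R = 263 Ω
Branch 2 (series LC): Z₂ = j(X_L − X_C) = j186 Ω
Parallel: Z = Z₁Z₂/(Z₁+Z₂), |Z| = 152 Ω, ∠Z = 54.7°
I = V/|Z| = 4.47/152 = 29.4 mA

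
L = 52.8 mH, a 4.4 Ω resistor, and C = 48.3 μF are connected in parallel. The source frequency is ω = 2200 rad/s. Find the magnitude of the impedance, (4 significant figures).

X_L = ωL = 116.2 Ω
X_C = 1/(ωC) = 9.411 Ω
Parallel: admittances add. Y = 1/R + 1/(jωL) + jωC
Y = (0.2273 + j0.09765) S
|Y| = 0.2474 S → |Z| = 1/|Y| = 4.043 Ω, ∠Z = −∠Y = -23.25°

4.043 Ω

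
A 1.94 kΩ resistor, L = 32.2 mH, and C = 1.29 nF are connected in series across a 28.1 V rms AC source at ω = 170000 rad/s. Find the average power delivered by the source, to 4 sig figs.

X_L = ωL = 5474 Ω
X_C = 1/(ωC) = 4560 Ω
Net reactance X = X_L − X_C = 914.0 Ω
Z = 1940 + j914.0 Ω
|Z| = √(1940² + 914.0²) = 2145 Ω
∠Z = arctan(914.0/1940) = 25.23°
I = V/|Z| = 13.10 mA
P = VI cos φ = 28.1 × 0.01310 × cos(25.23°) = 333.1 mW

333.1 mW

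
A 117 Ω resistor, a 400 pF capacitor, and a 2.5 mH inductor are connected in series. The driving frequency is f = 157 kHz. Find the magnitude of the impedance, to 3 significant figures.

135 Ω

ω = 2πf = 986500 rad/s
X_L = ωL = 2470 Ω
X_C = 1/(ωC) = 2530 Ω
Net reactance X = X_L − X_C = -68.2 Ω
Z = 117 − j68.2 Ω
|Z| = √(117² + 68.2²) = 135 Ω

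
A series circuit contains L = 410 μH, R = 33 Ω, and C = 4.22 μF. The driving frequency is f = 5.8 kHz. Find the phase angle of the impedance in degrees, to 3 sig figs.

14.3°

ω = 2πf = 36440 rad/s
X_L = ωL = 14.9 Ω
X_C = 1/(ωC) = 6.50 Ω
Net reactance X = X_L − X_C = 8.44 Ω
Z = 33.0 + j8.44 Ω
|Z| = √(33.0² + 8.44²) = 34.1 Ω
∠Z = arctan(8.44/33.0) = 14.3°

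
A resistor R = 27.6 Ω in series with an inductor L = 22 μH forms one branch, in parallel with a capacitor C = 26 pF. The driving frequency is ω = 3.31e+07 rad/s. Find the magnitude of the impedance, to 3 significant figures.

X_L = ωL = 728 Ω
X_C = 1/(ωC) = 1160 Ω
Branch 1 (R+jX_L): Z₁ = 27.6 + j728 Ω, |Z₁| = 729 Ω
Branch 2 (−jX_C): Z₂ = −j1160 Ω
Parallel: Z = Z₁Z₂/(Z₁+Z₂), |Z| = 1950 Ω, ∠Z = 84.2°

1950 Ω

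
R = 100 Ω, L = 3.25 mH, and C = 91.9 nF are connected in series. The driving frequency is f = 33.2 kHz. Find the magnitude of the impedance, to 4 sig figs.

633.7 Ω

ω = 2πf = 208600 rad/s
X_L = ωL = 678.0 Ω
X_C = 1/(ωC) = 52.16 Ω
Net reactance X = X_L − X_C = 625.8 Ω
Z = 100.0 + j625.8 Ω
|Z| = √(100.0² + 625.8²) = 633.7 Ω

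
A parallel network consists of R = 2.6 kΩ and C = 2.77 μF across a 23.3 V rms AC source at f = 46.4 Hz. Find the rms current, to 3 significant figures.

ω = 2πf = 291.5 rad/s
X_C = 1/(ωC) = 1240 Ω
Parallel: admittances add. Y = 1/R + jωC
Y = (0.000385 + j0.000808) S
|Y| = 0.000894 S → |Z| = 1/|Y| = 1120 Ω, ∠Z = −∠Y = -64.5°
I = V/|Z| = 23.3/1120 = 20.8 mA

20.8 mA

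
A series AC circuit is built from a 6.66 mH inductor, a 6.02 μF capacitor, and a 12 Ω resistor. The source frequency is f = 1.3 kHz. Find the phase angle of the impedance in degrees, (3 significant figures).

ω = 2πf = 8168 rad/s
X_L = ωL = 54.4 Ω
X_C = 1/(ωC) = 20.3 Ω
Net reactance X = X_L − X_C = 34.1 Ω
Z = 12.0 + j34.1 Ω
|Z| = √(12.0² + 34.1²) = 36.1 Ω
∠Z = arctan(34.1/12.0) = 70.6°

70.6°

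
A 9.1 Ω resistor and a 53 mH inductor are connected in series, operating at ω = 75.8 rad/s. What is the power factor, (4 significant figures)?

0.9148

X_L = ωL = 4.017 Ω
Z = 9.100 + j4.017 Ω
|Z| = √(9.100² + 4.017²) = 9.947 Ω
∠Z = arctan(4.017/9.100) = 23.82°
cos φ = cos(23.82°) = 0.9148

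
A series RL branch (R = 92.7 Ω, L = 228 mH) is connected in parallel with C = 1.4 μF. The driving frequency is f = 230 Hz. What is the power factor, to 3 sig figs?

ω = 2πf = 1445 rad/s
X_L = ωL = 329 Ω
X_C = 1/(ωC) = 494 Ω
Branch 1 (R+jX_L): Z₁ = 92.7 + j329 Ω, |Z₁| = 342 Ω
Branch 2 (−jX_C): Z₂ = −j494 Ω
Parallel: Z = Z₁Z₂/(Z₁+Z₂), |Z| = 895 Ω, ∠Z = 44.9°
cos φ = cos(44.9°) = 0.708

0.708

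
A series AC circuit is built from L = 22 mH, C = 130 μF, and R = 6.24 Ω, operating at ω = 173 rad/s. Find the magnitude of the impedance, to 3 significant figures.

41.1 Ω

X_L = ωL = 3.81 Ω
X_C = 1/(ωC) = 44.5 Ω
Net reactance X = X_L − X_C = -40.7 Ω
Z = 6.24 − j40.7 Ω
|Z| = √(6.24² + 40.7²) = 41.1 Ω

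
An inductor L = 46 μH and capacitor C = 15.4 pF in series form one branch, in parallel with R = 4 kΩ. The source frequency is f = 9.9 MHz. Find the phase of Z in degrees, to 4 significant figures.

65.56°

ω = 2πf = 6.22e+07 rad/s
X_L = ωL = 2861 Ω
X_C = 1/(ωC) = 1044 Ω
Branch 1: Z₁ = R = 4000 Ω
Branch 2 (series LC): Z₂ = j(X_L − X_C) = j1817 Ω
Parallel: Z = Z₁Z₂/(Z₁+Z₂), |Z| = 1655 Ω, ∠Z = 65.56°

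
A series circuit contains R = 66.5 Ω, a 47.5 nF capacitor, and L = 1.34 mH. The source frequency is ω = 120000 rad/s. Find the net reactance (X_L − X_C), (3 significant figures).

-14.6 Ω

X_L = ωL = 161 Ω
X_C = 1/(ωC) = 175 Ω
X = 161 − 175 = -14.6 Ω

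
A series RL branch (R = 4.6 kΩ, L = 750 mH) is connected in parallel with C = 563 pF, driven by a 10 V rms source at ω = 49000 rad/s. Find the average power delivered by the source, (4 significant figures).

X_L = ωL = 36750 Ω
X_C = 1/(ωC) = 36250 Ω
Branch 1 (R+jX_L): Z₁ = 4600 + j36750 Ω, |Z₁| = 37040 Ω
Branch 2 (−jX_C): Z₂ = −j36250 Ω
Parallel: Z = Z₁Z₂/(Z₁+Z₂), |Z| = 290100 Ω, ∠Z = -13.35°
I = V/|Z| = 34.47 μA
P = VI cos φ = 10 × 3.447e-05 × cos(-13.35°) = 335.3 μW

335.3 μW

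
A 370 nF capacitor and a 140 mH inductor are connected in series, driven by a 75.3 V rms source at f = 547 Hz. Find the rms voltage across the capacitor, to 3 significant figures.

194 V

ω = 2πf = 3437 rad/s
X_L = ωL = 481 Ω
X_C = 1/(ωC) = 786 Ω
Net reactance X = X_L − X_C = -305 Ω
Z = − j305 Ω
|Z| = √(0² + 305²) = 305 Ω
I = V/|Z| = 247 mA
V_C = I·|Z_C| = 0.247 × 786 = 194 V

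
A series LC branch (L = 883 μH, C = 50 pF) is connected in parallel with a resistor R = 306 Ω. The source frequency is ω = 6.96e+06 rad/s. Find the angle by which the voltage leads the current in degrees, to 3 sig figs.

5.34°

X_L = ωL = 6150 Ω
X_C = 1/(ωC) = 2870 Ω
Branch 1: Z₁ = R = 306 Ω
Branch 2 (series LC): Z₂ = j(X_L − X_C) = j3270 Ω
Parallel: Z = Z₁Z₂/(Z₁+Z₂), |Z| = 305 Ω, ∠Z = 5.34°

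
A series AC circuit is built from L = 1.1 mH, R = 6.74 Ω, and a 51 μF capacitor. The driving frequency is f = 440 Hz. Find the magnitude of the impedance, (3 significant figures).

7.86 Ω

ω = 2πf = 2765 rad/s
X_L = ωL = 3.04 Ω
X_C = 1/(ωC) = 7.09 Ω
Net reactance X = X_L − X_C = -4.05 Ω
Z = 6.74 − j4.05 Ω
|Z| = √(6.74² + 4.05²) = 7.86 Ω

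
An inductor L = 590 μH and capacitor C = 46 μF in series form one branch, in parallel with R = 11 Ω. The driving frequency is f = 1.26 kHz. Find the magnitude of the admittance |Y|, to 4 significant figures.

ω = 2πf = 7917 rad/s
X_L = ωL = 4.671 Ω
X_C = 1/(ωC) = 2.746 Ω
Branch 1: Z₁ = R = 11.00 Ω
Branch 2 (series LC): Z₂ = j(X_L − X_C) = j1.925 Ω
Parallel: Z = Z₁Z₂/(Z₁+Z₂), |Z| = 1.896 Ω, ∠Z = 80.07°
|Y| = 1/|Z| = 527.4 mS

527.4 mS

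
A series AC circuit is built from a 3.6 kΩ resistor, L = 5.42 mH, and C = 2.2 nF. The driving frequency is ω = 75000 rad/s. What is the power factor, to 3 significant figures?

X_L = ωL = 406 Ω
X_C = 1/(ωC) = 6060 Ω
Net reactance X = X_L − X_C = -5650 Ω
Z = 3600 − j5650 Ω
|Z| = √(3600² + 5650²) = 6700 Ω
∠Z = arctan(-5650/3600) = -57.5°
cos φ = cos(-57.5°) = 0.537

0.537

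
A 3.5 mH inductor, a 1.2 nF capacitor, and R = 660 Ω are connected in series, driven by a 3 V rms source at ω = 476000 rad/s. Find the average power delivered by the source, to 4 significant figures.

13.42 mW

X_L = ωL = 1666 Ω
X_C = 1/(ωC) = 1751 Ω
Net reactance X = X_L − X_C = -84.70 Ω
Z = 660.0 − j84.70 Ω
|Z| = √(660.0² + 84.70²) = 665.4 Ω
∠Z = arctan(-84.70/660.0) = -7.313°
I = V/|Z| = 4.508 mA
P = VI cos φ = 3 × 0.004508 × cos(-7.313°) = 13.42 mW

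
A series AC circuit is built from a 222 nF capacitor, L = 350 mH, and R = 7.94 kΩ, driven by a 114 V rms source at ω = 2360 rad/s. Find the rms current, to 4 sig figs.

X_L = ωL = 826.0 Ω
X_C = 1/(ωC) = 1909 Ω
Net reactance X = X_L − X_C = -1083 Ω
Z = 7940 − j1083 Ω
|Z| = √(7940² + 1083²) = 8013 Ω
I = V/|Z| = 114/8013 = 14.23 mA

14.23 mA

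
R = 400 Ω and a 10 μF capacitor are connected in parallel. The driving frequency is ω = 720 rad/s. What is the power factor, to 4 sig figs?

X_C = 1/(ωC) = 138.9 Ω
Parallel: admittances add. Y = 1/R + jωC
Y = (0.002500 + j0.007200) S
|Y| = 0.007622 S → |Z| = 1/|Y| = 131.2 Ω, ∠Z = −∠Y = -70.85°
cos φ = cos(-70.85°) = 0.3280

0.3280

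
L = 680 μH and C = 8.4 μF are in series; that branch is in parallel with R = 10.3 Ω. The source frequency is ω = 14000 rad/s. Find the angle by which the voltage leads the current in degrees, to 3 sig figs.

84.4°

X_L = ωL = 9.52 Ω
X_C = 1/(ωC) = 8.50 Ω
Branch 1: Z₁ = R = 10.3 Ω
Branch 2 (series LC): Z₂ = j(X_L − X_C) = j1.02 Ω
Parallel: Z = Z₁Z₂/(Z₁+Z₂), |Z| = 1.01 Ω, ∠Z = 84.4°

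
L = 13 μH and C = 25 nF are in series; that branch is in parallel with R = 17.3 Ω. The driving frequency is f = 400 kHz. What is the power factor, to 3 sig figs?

0.696

ω = 2πf = 2.513e+06 rad/s
X_L = ωL = 32.7 Ω
X_C = 1/(ωC) = 15.9 Ω
Branch 1: Z₁ = R = 17.3 Ω
Branch 2 (series LC): Z₂ = j(X_L − X_C) = j16.8 Ω
Parallel: Z = Z₁Z₂/(Z₁+Z₂), |Z| = 12.0 Ω, ∠Z = 45.9°
cos φ = cos(45.9°) = 0.696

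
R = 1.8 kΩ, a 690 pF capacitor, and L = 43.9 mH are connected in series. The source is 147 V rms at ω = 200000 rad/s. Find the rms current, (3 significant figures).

X_L = ωL = 8780 Ω
X_C = 1/(ωC) = 7250 Ω
Net reactance X = X_L − X_C = 1530 Ω
Z = 1800 + j1530 Ω
|Z| = √(1800² + 1530²) = 2360 Ω
I = V/|Z| = 147/2360 = 62.2 mA

62.2 mA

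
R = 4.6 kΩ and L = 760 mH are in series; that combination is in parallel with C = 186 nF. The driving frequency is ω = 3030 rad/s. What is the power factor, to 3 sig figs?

0.343

X_L = ωL = 2300 Ω
X_C = 1/(ωC) = 1770 Ω
Branch 1 (R+jX_L): Z₁ = 4600 + j2300 Ω, |Z₁| = 5140 Ω
Branch 2 (−jX_C): Z₂ = −j1770 Ω
Parallel: Z = Z₁Z₂/(Z₁+Z₂), |Z| = 1970 Ω, ∠Z = -70.0°
cos φ = cos(-70.0°) = 0.343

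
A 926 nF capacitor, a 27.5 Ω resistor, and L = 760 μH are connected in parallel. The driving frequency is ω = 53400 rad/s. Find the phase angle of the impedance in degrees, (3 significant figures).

X_L = ωL = 40.6 Ω
X_C = 1/(ωC) = 20.2 Ω
Parallel: admittances add. Y = 1/R + 1/(jωL) + jωC
Y = (0.0364 + j0.0248) S
|Y| = 0.0440 S → |Z| = 1/|Y| = 22.7 Ω, ∠Z = −∠Y = -34.3°

-34.3°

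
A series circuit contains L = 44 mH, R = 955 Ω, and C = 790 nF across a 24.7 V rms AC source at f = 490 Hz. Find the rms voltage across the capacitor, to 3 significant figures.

ω = 2πf = 3079 rad/s
X_L = ωL = 135 Ω
X_C = 1/(ωC) = 411 Ω
Net reactance X = X_L − X_C = -276 Ω
Z = 955 − j276 Ω
|Z| = √(955² + 276²) = 994 Ω
I = V/|Z| = 24.8 mA
V_C = I·|Z_C| = 0.0248 × 411 = 10.2 V

10.2 V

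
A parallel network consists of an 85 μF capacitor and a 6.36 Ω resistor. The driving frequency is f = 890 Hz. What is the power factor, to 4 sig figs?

0.3141

ω = 2πf = 5592 rad/s
X_C = 1/(ωC) = 2.104 Ω
Parallel: admittances add. Y = 1/R + jωC
Y = (0.1572 + j0.4753) S
|Y| = 0.5007 S → |Z| = 1/|Y| = 1.997 Ω, ∠Z = −∠Y = -71.70°
cos φ = cos(-71.70°) = 0.3141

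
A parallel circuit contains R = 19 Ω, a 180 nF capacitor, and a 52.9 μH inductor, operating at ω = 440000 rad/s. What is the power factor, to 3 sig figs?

0.824

X_L = ωL = 23.3 Ω
X_C = 1/(ωC) = 12.6 Ω
Parallel: admittances add. Y = 1/R + 1/(jωL) + jωC
Y = (0.0526 + j0.0362) S
|Y| = 0.0639 S → |Z| = 1/|Y| = 15.6 Ω, ∠Z = −∠Y = -34.5°
cos φ = cos(-34.5°) = 0.824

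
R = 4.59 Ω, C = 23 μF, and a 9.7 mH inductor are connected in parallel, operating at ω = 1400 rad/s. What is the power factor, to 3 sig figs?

0.982

X_L = ωL = 13.6 Ω
X_C = 1/(ωC) = 31.1 Ω
Parallel: admittances add. Y = 1/R + 1/(jωL) + jωC
Y = (0.218 − j0.0414) S
|Y| = 0.222 S → |Z| = 1/|Y| = 4.51 Ω, ∠Z = −∠Y = 10.8°
cos φ = cos(10.8°) = 0.982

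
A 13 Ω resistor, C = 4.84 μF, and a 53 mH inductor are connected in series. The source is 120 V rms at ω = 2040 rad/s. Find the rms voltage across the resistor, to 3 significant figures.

106 V

X_L = ωL = 108 Ω
X_C = 1/(ωC) = 101 Ω
Net reactance X = X_L − X_C = 6.84 Ω
Z = 13.0 + j6.84 Ω
|Z| = √(13.0² + 6.84²) = 14.7 Ω
I = V/|Z| = 8.17 A
V_R = I·|Z_R| = 8.17 × 13.0 = 106 V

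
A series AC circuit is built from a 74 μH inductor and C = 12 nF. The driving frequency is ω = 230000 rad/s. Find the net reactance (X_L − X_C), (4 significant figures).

-345.3 Ω

X_L = ωL = 17.02 Ω
X_C = 1/(ωC) = 362.3 Ω
X = 17.02 − 362.3 = -345.3 Ω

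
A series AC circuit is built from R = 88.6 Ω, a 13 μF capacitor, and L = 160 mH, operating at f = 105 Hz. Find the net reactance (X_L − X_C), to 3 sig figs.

-11.0 Ω

ω = 2πf = 659.7 rad/s
X_L = ωL = 106 Ω
X_C = 1/(ωC) = 117 Ω
X = 106 − 117 = -11.0 Ω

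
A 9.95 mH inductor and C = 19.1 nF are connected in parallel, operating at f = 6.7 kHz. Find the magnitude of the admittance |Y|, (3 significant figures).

1.58 mS

ω = 2πf = 42100 rad/s
X_L = ωL = 419 Ω
X_C = 1/(ωC) = 1240 Ω
Parallel: admittances add. Y = 1/(jωL) + jωC
Y = (0 − j0.00158) S
|Y| = 0.00158 S → |Z| = 1/|Y| = 632 Ω, ∠Z = −∠Y = 90.0°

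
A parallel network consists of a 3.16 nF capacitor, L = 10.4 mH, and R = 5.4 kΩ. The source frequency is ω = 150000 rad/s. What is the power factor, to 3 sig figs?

X_L = ωL = 1560 Ω
X_C = 1/(ωC) = 2110 Ω
Parallel: admittances add. Y = 1/R + 1/(jωL) + jωC
Y = (0.000185 − j0.000167) S
|Y| = 0.000249 S → |Z| = 1/|Y| = 4010 Ω, ∠Z = −∠Y = 42.0°
cos φ = cos(42.0°) = 0.743

0.743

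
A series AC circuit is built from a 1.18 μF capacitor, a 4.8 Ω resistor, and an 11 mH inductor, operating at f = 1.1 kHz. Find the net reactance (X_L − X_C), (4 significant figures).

-46.59 Ω

ω = 2πf = 6912 rad/s
X_L = ωL = 76.03 Ω
X_C = 1/(ωC) = 122.6 Ω
X = 76.03 − 122.6 = -46.59 Ω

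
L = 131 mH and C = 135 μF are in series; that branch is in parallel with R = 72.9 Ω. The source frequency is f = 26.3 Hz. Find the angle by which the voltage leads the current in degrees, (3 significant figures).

ω = 2πf = 165.2 rad/s
X_L = ωL = 21.6 Ω
X_C = 1/(ωC) = 44.8 Ω
Branch 1: Z₁ = R = 72.9 Ω
Branch 2 (series LC): Z₂ = j(X_L − X_C) = −j23.2 Ω
Parallel: Z = Z₁Z₂/(Z₁+Z₂), |Z| = 22.1 Ω, ∠Z = -72.4°

-72.4°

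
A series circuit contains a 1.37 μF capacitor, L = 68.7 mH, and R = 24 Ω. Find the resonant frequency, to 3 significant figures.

ω₀ = 1/√(LC) = 1/√(0.0687 × 1.37e-06) = 3260 rad/s
f₀ = ω₀/(2π) = 519 Hz

519 Hz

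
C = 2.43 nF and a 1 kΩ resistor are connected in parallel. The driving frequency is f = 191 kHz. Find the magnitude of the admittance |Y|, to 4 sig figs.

3.083 mS

ω = 2πf = 1.2e+06 rad/s
X_C = 1/(ωC) = 342.9 Ω
Parallel: admittances add. Y = 1/R + jωC
Y = (0.001000 + j0.002916) S
|Y| = 0.003083 S → |Z| = 1/|Y| = 324.4 Ω, ∠Z = −∠Y = -71.07°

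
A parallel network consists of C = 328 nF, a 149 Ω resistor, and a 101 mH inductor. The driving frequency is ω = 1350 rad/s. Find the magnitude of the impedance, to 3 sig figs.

X_L = ωL = 136 Ω
X_C = 1/(ωC) = 2260 Ω
Parallel: admittances add. Y = 1/R + 1/(jωL) + jωC
Y = (0.00671 − j0.00689) S
|Y| = 0.00962 S → |Z| = 1/|Y| = 104 Ω, ∠Z = −∠Y = 45.8°

104 Ω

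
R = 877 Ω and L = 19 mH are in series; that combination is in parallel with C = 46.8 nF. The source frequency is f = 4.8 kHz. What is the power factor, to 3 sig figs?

0.668

ω = 2πf = 30160 rad/s
X_L = ωL = 573 Ω
X_C = 1/(ωC) = 708 Ω
Branch 1 (R+jX_L): Z₁ = 877 + j573 Ω, |Z₁| = 1050 Ω
Branch 2 (−jX_C): Z₂ = −j708 Ω
Parallel: Z = Z₁Z₂/(Z₁+Z₂), |Z| = 836 Ω, ∠Z = -48.1°
cos φ = cos(-48.1°) = 0.668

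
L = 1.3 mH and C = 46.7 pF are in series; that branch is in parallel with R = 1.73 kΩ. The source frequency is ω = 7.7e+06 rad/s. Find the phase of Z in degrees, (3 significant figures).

13.5°

X_L = ωL = 10000 Ω
X_C = 1/(ωC) = 2780 Ω
Branch 1: Z₁ = R = 1730 Ω
Branch 2 (series LC): Z₂ = j(X_L − X_C) = j7230 Ω
Parallel: Z = Z₁Z₂/(Z₁+Z₂), |Z| = 1680 Ω, ∠Z = 13.5°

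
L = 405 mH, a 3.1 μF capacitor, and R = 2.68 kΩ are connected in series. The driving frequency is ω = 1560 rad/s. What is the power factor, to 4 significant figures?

0.9877

X_L = ωL = 631.8 Ω
X_C = 1/(ωC) = 206.8 Ω
Net reactance X = X_L − X_C = 425.0 Ω
Z = 2680 + j425.0 Ω
|Z| = √(2680² + 425.0²) = 2713 Ω
∠Z = arctan(425.0/2680) = 9.011°
cos φ = cos(9.011°) = 0.9877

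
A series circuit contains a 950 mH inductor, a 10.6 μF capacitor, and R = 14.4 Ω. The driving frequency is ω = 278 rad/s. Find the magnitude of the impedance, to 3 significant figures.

X_L = ωL = 264 Ω
X_C = 1/(ωC) = 339 Ω
Net reactance X = X_L − X_C = -75.3 Ω
Z = 14.4 − j75.3 Ω
|Z| = √(14.4² + 75.3²) = 76.6 Ω

76.6 Ω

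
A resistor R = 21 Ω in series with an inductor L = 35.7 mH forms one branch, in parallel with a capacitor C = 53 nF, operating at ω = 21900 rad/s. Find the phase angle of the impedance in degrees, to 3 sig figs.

73.7°

X_L = ωL = 782 Ω
X_C = 1/(ωC) = 862 Ω
Branch 1 (R+jX_L): Z₁ = 21.0 + j782 Ω, |Z₁| = 782 Ω
Branch 2 (−jX_C): Z₂ = −j862 Ω
Parallel: Z = Z₁Z₂/(Z₁+Z₂), |Z| = 8170 Ω, ∠Z = 73.7°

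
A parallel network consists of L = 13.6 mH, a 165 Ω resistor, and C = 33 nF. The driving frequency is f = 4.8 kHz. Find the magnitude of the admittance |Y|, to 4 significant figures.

6.230 mS

ω = 2πf = 30160 rad/s
X_L = ωL = 410.2 Ω
X_C = 1/(ωC) = 1005 Ω
Parallel: admittances add. Y = 1/R + 1/(jωL) + jωC
Y = (0.006061 − j0.001443) S
|Y| = 0.006230 S → |Z| = 1/|Y| = 160.5 Ω, ∠Z = −∠Y = 13.39°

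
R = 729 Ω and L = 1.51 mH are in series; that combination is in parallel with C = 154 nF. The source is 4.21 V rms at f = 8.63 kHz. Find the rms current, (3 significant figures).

ω = 2πf = 54220 rad/s
X_L = ωL = 81.9 Ω
X_C = 1/(ωC) = 120 Ω
Branch 1 (R+jX_L): Z₁ = 729 + j81.9 Ω, |Z₁| = 734 Ω
Branch 2 (−jX_C): Z₂ = −j120 Ω
Parallel: Z = Z₁Z₂/(Z₁+Z₂), |Z| = 120 Ω, ∠Z = -80.6°
I = V/|Z| = 4.21/120 = 35.0 mA

35.0 mA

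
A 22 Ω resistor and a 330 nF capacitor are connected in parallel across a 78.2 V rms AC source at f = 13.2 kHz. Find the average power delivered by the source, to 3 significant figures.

ω = 2πf = 82940 rad/s
X_C = 1/(ωC) = 36.5 Ω
Parallel: admittances add. Y = 1/R + jωC
Y = (0.0455 + j0.0274) S
|Y| = 0.0531 S → |Z| = 1/|Y| = 18.8 Ω, ∠Z = −∠Y = -31.1°
I = V/|Z| = 4.15 A
P = VI cos φ = 78.2 × 4.15 × cos(-31.1°) = 278 W

278 W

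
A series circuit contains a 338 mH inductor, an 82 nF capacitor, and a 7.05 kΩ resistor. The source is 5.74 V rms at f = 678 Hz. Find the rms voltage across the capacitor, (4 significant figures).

ω = 2πf = 4260 rad/s
X_L = ωL = 1440 Ω
X_C = 1/(ωC) = 2863 Ω
Net reactance X = X_L − X_C = -1423 Ω
Z = 7050 − j1423 Ω
|Z| = √(7050² + 1423²) = 7192 Ω
I = V/|Z| = 798.1 μA
V_C = I·|Z_C| = 0.0007981 × 2863 = 2.285 V

2.285 V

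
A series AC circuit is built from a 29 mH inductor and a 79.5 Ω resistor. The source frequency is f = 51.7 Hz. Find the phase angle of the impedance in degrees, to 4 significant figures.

ω = 2πf = 324.8 rad/s
X_L = ωL = 9.420 Ω
Z = 79.50 + j9.420 Ω
|Z| = √(79.50² + 9.420²) = 80.06 Ω
∠Z = arctan(9.420/79.50) = 6.758°

6.758°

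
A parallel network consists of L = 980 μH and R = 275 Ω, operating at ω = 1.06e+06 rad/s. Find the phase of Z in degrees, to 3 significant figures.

14.8°

X_L = ωL = 1040 Ω
Parallel: admittances add. Y = 1/R + 1/(jωL)
Y = (0.00364 − j0.000963) S
|Y| = 0.00376 S → |Z| = 1/|Y| = 266 Ω, ∠Z = −∠Y = 14.8°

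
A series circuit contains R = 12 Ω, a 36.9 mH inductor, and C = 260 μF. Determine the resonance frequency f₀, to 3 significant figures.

51.4 Hz

ω₀ = 1/√(LC) = 1/√(0.0369 × 0.00026) = 322.8 rad/s
f₀ = ω₀/(2π) = 51.4 Hz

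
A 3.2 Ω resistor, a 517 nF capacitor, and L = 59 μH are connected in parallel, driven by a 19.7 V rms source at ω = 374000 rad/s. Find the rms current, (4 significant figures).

X_L = ωL = 22.07 Ω
X_C = 1/(ωC) = 5.172 Ω
Parallel: admittances add. Y = 1/R + 1/(jωL) + jωC
Y = (0.3125 + j0.1480) S
|Y| = 0.3458 S → |Z| = 1/|Y| = 2.892 Ω, ∠Z = −∠Y = -25.35°
I = V/|Z| = 19.7/2.892 = 6.812 A

6.812 A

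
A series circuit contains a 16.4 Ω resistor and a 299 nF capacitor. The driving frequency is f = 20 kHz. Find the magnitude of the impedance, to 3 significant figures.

31.3 Ω

ω = 2πf = 125700 rad/s
X_C = 1/(ωC) = 26.6 Ω
Z = 16.4 − j26.6 Ω
|Z| = √(16.4² + 26.6²) = 31.3 Ω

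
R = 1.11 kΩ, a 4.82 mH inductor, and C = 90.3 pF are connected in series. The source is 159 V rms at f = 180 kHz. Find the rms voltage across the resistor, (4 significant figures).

39.39 V

ω = 2πf = 1.131e+06 rad/s
X_L = ωL = 5451 Ω
X_C = 1/(ωC) = 9792 Ω
Net reactance X = X_L − X_C = -4340 Ω
Z = 1110 − j4340 Ω
|Z| = √(1110² + 4340²) = 4480 Ω
I = V/|Z| = 35.49 mA
V_R = I·|Z_R| = 0.03549 × 1110 = 39.39 V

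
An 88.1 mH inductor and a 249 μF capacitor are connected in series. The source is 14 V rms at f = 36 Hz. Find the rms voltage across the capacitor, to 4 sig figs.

ω = 2πf = 226.2 rad/s
X_L = ωL = 19.93 Ω
X_C = 1/(ωC) = 17.75 Ω
Net reactance X = X_L − X_C = 2.173 Ω
Z = j2.173 Ω
|Z| = √(0² + 2.173²) = 2.173 Ω
I = V/|Z| = 6.443 A
V_C = I·|Z_C| = 6.443 × 17.75 = 114.4 V

114.4 V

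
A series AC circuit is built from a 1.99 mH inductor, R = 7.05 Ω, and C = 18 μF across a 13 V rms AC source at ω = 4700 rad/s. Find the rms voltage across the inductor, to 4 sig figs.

X_L = ωL = 9.353 Ω
X_C = 1/(ωC) = 11.82 Ω
Net reactance X = X_L − X_C = -2.467 Ω
Z = 7.050 − j2.467 Ω
|Z| = √(7.050² + 2.467²) = 7.469 Ω
I = V/|Z| = 1.740 A
V_L = I·|Z_L| = 1.740 × 9.353 = 16.28 V

16.28 V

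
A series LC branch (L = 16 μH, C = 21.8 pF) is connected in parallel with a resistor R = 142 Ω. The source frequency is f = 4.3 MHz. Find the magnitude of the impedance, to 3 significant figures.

ω = 2πf = 2.702e+07 rad/s
X_L = ωL = 432 Ω
X_C = 1/(ωC) = 1700 Ω
Branch 1: Z₁ = R = 142 Ω
Branch 2 (series LC): Z₂ = j(X_L − X_C) = −j1270 Ω
Parallel: Z = Z₁Z₂/(Z₁+Z₂), |Z| = 141 Ω, ∠Z = -6.40°

141 Ω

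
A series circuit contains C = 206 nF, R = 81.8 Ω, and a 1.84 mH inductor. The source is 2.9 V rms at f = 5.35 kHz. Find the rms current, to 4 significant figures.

ω = 2πf = 33620 rad/s
X_L = ωL = 61.85 Ω
X_C = 1/(ωC) = 144.4 Ω
Net reactance X = X_L − X_C = -82.56 Ω
Z = 81.80 − j82.56 Ω
|Z| = √(81.80² + 82.56²) = 116.2 Ω
I = V/|Z| = 2.9/116.2 = 24.95 mA

24.95 mA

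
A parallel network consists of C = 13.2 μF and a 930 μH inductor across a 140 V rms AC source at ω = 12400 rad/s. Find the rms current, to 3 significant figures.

10.8 A

X_L = ωL = 11.5 Ω
X_C = 1/(ωC) = 6.11 Ω
Parallel: admittances add. Y = 1/(jωL) + jωC
Y = (0 + j0.0770) S
|Y| = 0.0770 S → |Z| = 1/|Y| = 13.0 Ω, ∠Z = −∠Y = -90.0°
I = V/|Z| = 140/13.0 = 10.8 A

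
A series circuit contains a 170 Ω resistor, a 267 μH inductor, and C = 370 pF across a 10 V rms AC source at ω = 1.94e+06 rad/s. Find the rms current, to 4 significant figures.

11.22 mA

X_L = ωL = 518.0 Ω
X_C = 1/(ωC) = 1393 Ω
Net reactance X = X_L − X_C = -875.2 Ω
Z = 170.0 − j875.2 Ω
|Z| = √(170.0² + 875.2²) = 891.5 Ω
I = V/|Z| = 10/891.5 = 11.22 mA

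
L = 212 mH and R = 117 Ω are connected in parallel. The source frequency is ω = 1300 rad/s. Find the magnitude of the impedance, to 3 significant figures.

108 Ω

X_L = ωL = 276 Ω
Parallel: admittances add. Y = 1/R + 1/(jωL)
Y = (0.00855 − j0.00363) S
|Y| = 0.00929 S → |Z| = 1/|Y| = 108 Ω, ∠Z = −∠Y = 23.0°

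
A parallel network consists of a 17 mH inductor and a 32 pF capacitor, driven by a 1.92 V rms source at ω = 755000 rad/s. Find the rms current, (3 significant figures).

103 μA

X_L = ωL = 12800 Ω
X_C = 1/(ωC) = 41400 Ω
Parallel: admittances add. Y = 1/(jωL) + jωC
Y = (0 − j5.38e-05) S
|Y| = 5.38e-05 S → |Z| = 1/|Y| = 18600 Ω, ∠Z = −∠Y = 90.0°
I = V/|Z| = 1.92/18600 = 103 μA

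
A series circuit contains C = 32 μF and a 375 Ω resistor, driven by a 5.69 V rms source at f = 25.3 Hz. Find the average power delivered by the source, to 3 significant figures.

67.7 mW

ω = 2πf = 159.0 rad/s
X_C = 1/(ωC) = 197 Ω
Z = 375 − j197 Ω
|Z| = √(375² + 197²) = 423 Ω
∠Z = arctan(-197/375) = -27.7°
I = V/|Z| = 13.4 mA
P = VI cos φ = 5.69 × 0.0134 × cos(-27.7°) = 67.7 mW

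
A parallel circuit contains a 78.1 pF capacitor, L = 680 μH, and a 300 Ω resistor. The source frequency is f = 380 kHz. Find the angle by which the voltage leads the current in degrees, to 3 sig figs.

7.34°

ω = 2πf = 2.388e+06 rad/s
X_L = ωL = 1620 Ω
X_C = 1/(ωC) = 5360 Ω
Parallel: admittances add. Y = 1/R + 1/(jωL) + jωC
Y = (0.00333 − j0.000429) S
|Y| = 0.00336 S → |Z| = 1/|Y| = 298 Ω, ∠Z = −∠Y = 7.34°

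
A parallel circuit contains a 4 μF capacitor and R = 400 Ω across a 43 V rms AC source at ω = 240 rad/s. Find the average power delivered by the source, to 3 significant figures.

4.62 W

X_C = 1/(ωC) = 1040 Ω
Parallel: admittances add. Y = 1/R + jωC
Y = (0.00250 + j0.000960) S
|Y| = 0.00268 S → |Z| = 1/|Y| = 373 Ω, ∠Z = −∠Y = -21.0°
I = V/|Z| = 115 mA
P = VI cos φ = 43 × 0.115 × cos(-21.0°) = 4.62 W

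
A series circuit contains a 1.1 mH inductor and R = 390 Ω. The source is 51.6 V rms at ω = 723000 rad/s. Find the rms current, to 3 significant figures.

58.3 mA

X_L = ωL = 795 Ω
Z = 390 + j795 Ω
|Z| = √(390² + 795²) = 886 Ω
I = V/|Z| = 51.6/886 = 58.3 mA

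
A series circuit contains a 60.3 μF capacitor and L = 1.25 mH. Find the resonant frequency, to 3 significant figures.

ω₀ = 1/√(LC) = 1/√(0.00125 × 6.03e-05) = 3642 rad/s
f₀ = ω₀/(2π) = 580 Hz

580 Hz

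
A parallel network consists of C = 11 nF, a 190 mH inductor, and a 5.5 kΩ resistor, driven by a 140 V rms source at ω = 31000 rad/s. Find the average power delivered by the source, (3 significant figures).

X_L = ωL = 5890 Ω
X_C = 1/(ωC) = 2930 Ω
Parallel: admittances add. Y = 1/R + 1/(jωL) + jωC
Y = (0.000182 + j0.000171) S
|Y| = 0.000250 S → |Z| = 1/|Y| = 4000 Ω, ∠Z = −∠Y = -43.3°
I = V/|Z| = 35.0 mA
P = VI cos φ = 140 × 0.0350 × cos(-43.3°) = 3.56 W

3.56 W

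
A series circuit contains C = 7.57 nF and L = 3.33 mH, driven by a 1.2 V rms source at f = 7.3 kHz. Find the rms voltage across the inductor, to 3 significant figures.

ω = 2πf = 45870 rad/s
X_L = ωL = 153 Ω
X_C = 1/(ωC) = 2880 Ω
Net reactance X = X_L − X_C = -2730 Ω
Z = − j2730 Ω
|Z| = √(0² + 2730²) = 2730 Ω
I = V/|Z| = 440 μA
V_L = I·|Z_L| = 0.000440 × 153 = 0.0672 V

0.0672 V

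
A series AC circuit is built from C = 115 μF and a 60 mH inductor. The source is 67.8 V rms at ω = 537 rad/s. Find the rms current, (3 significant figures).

X_L = ωL = 32.2 Ω
X_C = 1/(ωC) = 16.2 Ω
Net reactance X = X_L − X_C = 16.0 Ω
Z = j16.0 Ω
|Z| = √(0² + 16.0²) = 16.0 Ω
I = V/|Z| = 67.8/16.0 = 4.23 A

4.23 A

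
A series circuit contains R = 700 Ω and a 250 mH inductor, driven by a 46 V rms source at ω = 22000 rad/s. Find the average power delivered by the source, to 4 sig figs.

X_L = ωL = 5500 Ω
Z = 700.0 + j5500 Ω
|Z| = √(700.0² + 5500²) = 5544 Ω
∠Z = arctan(5500/700.0) = 82.75°
I = V/|Z| = 8.297 mA
P = VI cos φ = 46 × 0.008297 × cos(82.75°) = 48.18 mW

48.18 mW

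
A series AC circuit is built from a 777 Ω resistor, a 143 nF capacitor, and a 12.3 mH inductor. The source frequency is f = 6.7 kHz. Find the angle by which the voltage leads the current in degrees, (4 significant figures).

ω = 2πf = 42100 rad/s
X_L = ωL = 517.8 Ω
X_C = 1/(ωC) = 166.1 Ω
Net reactance X = X_L − X_C = 351.7 Ω
Z = 777.0 + j351.7 Ω
|Z| = √(777.0² + 351.7²) = 852.9 Ω
∠Z = arctan(351.7/777.0) = 24.35°

24.35°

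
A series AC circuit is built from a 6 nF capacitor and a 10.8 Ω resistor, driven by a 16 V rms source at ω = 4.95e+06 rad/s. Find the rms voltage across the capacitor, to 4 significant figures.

15.24 V

X_C = 1/(ωC) = 33.67 Ω
Z = 10.80 − j33.67 Ω
|Z| = √(10.80² + 33.67²) = 35.36 Ω
I = V/|Z| = 452.5 mA
V_C = I·|Z_C| = 0.4525 × 33.67 = 15.24 V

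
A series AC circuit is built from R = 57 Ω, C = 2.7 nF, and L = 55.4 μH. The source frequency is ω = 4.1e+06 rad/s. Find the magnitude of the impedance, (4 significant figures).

X_L = ωL = 227.1 Ω
X_C = 1/(ωC) = 90.33 Ω
Net reactance X = X_L − X_C = 136.8 Ω
Z = 57.00 + j136.8 Ω
|Z| = √(57.00² + 136.8²) = 148.2 Ω

148.2 Ω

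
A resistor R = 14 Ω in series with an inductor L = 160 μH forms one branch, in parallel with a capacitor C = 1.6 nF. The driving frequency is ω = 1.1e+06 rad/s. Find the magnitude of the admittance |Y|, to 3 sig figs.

3.91 mS

X_L = ωL = 176 Ω
X_C = 1/(ωC) = 568 Ω
Branch 1 (R+jX_L): Z₁ = 14.0 + j176 Ω, |Z₁| = 177 Ω
Branch 2 (−jX_C): Z₂ = −j568 Ω
Parallel: Z = Z₁Z₂/(Z₁+Z₂), |Z| = 256 Ω, ∠Z = 83.4°
|Y| = 1/|Z| = 3.91 mS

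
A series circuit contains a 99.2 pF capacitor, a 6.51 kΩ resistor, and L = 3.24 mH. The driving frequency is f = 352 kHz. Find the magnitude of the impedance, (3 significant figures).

7010 Ω

ω = 2πf = 2.212e+06 rad/s
X_L = ωL = 7170 Ω
X_C = 1/(ωC) = 4560 Ω
Net reactance X = X_L − X_C = 2610 Ω
Z = 6510 + j2610 Ω
|Z| = √(6510² + 2610²) = 7010 Ω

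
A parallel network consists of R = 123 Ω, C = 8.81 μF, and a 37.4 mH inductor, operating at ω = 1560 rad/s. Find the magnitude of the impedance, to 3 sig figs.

113 Ω

X_L = ωL = 58.3 Ω
X_C = 1/(ωC) = 72.8 Ω
Parallel: admittances add. Y = 1/R + 1/(jωL) + jωC
Y = (0.00813 − j0.00340) S
|Y| = 0.00881 S → |Z| = 1/|Y| = 113 Ω, ∠Z = −∠Y = 22.7°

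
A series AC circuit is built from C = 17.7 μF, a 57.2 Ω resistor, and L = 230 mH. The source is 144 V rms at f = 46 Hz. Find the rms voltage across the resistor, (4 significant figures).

58.37 V

ω = 2πf = 289.0 rad/s
X_L = ωL = 66.48 Ω
X_C = 1/(ωC) = 195.5 Ω
Net reactance X = X_L − X_C = -129.0 Ω
Z = 57.20 − j129.0 Ω
|Z| = √(57.20² + 129.0²) = 141.1 Ω
I = V/|Z| = 1.020 A
V_R = I·|Z_R| = 1.020 × 57.20 = 58.37 V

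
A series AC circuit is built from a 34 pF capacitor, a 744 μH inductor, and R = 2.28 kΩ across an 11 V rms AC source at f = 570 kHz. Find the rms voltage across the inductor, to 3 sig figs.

4.89 V

ω = 2πf = 3.581e+06 rad/s
X_L = ωL = 2660 Ω
X_C = 1/(ωC) = 8210 Ω
Net reactance X = X_L − X_C = -5550 Ω
Z = 2280 − j5550 Ω
|Z| = √(2280² + 5550²) = 6000 Ω
I = V/|Z| = 1.83 mA
V_L = I·|Z_L| = 0.00183 × 2660 = 4.89 V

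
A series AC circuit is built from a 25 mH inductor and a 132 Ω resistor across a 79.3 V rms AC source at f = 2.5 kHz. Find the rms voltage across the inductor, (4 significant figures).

75.17 V

ω = 2πf = 15710 rad/s
X_L = ωL = 392.7 Ω
Z = 132.0 + j392.7 Ω
|Z| = √(132.0² + 392.7²) = 414.3 Ω
I = V/|Z| = 191.4 mA
V_L = I·|Z_L| = 0.1914 × 392.7 = 75.17 V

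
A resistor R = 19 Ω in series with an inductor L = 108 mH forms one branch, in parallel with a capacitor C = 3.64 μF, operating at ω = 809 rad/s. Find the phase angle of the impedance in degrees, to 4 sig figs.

X_L = ωL = 87.37 Ω
X_C = 1/(ωC) = 339.6 Ω
Branch 1 (R+jX_L): Z₁ = 19.00 + j87.37 Ω, |Z₁| = 89.41 Ω
Branch 2 (−jX_C): Z₂ = −j339.6 Ω
Parallel: Z = Z₁Z₂/(Z₁+Z₂), |Z| = 120.0 Ω, ∠Z = 73.42°

73.42°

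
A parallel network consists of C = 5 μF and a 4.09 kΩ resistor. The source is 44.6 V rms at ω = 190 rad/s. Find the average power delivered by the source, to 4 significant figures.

486.3 mW

X_C = 1/(ωC) = 1053 Ω
Parallel: admittances add. Y = 1/R + jωC
Y = (0.0002445 + j0.0009500) S
|Y| = 0.0009810 S → |Z| = 1/|Y| = 1019 Ω, ∠Z = −∠Y = -75.57°
I = V/|Z| = 43.75 mA
P = VI cos φ = 44.6 × 0.04375 × cos(-75.57°) = 486.3 mW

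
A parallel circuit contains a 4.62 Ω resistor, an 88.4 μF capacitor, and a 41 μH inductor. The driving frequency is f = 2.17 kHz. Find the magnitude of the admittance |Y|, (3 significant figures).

622 mS

ω = 2πf = 13630 rad/s
X_L = ωL = 0.559 Ω
X_C = 1/(ωC) = 0.830 Ω
Parallel: admittances add. Y = 1/R + 1/(jωL) + jωC
Y = (0.216 − j0.584) S
|Y| = 0.622 S → |Z| = 1/|Y| = 1.61 Ω, ∠Z = −∠Y = 69.6°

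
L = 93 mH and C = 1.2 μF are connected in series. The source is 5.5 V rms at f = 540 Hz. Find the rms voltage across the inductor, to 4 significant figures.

24.82 V

ω = 2πf = 3393 rad/s
X_L = ωL = 315.5 Ω
X_C = 1/(ωC) = 245.6 Ω
Net reactance X = X_L − X_C = 69.93 Ω
Z = j69.93 Ω
|Z| = √(0² + 69.93²) = 69.93 Ω
I = V/|Z| = 78.65 mA
V_L = I·|Z_L| = 0.07865 × 315.5 = 24.82 V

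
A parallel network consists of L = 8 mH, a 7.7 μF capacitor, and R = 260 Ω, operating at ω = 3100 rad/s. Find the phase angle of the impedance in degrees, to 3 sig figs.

X_L = ωL = 24.8 Ω
X_C = 1/(ωC) = 41.9 Ω
Parallel: admittances add. Y = 1/R + 1/(jωL) + jωC
Y = (0.00385 − j0.0165) S
|Y| = 0.0169 S → |Z| = 1/|Y| = 59.2 Ω, ∠Z = −∠Y = 76.8°

76.8°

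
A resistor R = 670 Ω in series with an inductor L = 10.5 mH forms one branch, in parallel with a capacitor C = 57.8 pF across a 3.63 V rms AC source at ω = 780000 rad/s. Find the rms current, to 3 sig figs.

279 μA

X_L = ωL = 8190 Ω
X_C = 1/(ωC) = 22200 Ω
Branch 1 (R+jX_L): Z₁ = 670 + j8190 Ω, |Z₁| = 8220 Ω
Branch 2 (−jX_C): Z₂ = −j22200 Ω
Parallel: Z = Z₁Z₂/(Z₁+Z₂), |Z| = 13000 Ω, ∠Z = 82.6°
I = V/|Z| = 3.63/13000 = 279 μA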